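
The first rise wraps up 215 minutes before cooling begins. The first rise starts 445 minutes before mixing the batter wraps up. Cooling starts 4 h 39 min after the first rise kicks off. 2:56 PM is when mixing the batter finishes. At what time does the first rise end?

8:35 AM

The first rise starts at 2:56 PM − 445 min = 7:31 AM.
Cooling starts at 7:31 AM + 279 min = 12:10 PM.
The first rise ends at 12:10 PM − 215 min = 8:35 AM.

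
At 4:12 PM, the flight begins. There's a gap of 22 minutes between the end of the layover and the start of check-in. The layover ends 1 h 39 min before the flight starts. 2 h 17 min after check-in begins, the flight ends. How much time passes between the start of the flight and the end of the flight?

The layover ends at 4:12 PM − 99 min = 2:33 PM.
Check-in starts at 2:33 PM + 22 min = 2:55 PM.
The flight ends at 2:55 PM + 137 min = 5:12 PM.
From 4:12 PM to 5:12 PM is 1 hour.

1 hour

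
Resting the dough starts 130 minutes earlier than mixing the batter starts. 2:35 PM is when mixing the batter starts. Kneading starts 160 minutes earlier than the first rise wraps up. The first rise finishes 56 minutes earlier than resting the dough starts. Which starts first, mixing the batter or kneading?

kneading

Resting the dough starts at 2:35 PM − 130 min = 12:25 PM.
The first rise ends at 12:25 PM − 56 min = 11:29 AM.
Kneading starts at 11:29 AM − 160 min = 8:49 AM.
Mixing the batter starts at 2:35 PM and kneading starts at 8:49 AM, so kneading is first.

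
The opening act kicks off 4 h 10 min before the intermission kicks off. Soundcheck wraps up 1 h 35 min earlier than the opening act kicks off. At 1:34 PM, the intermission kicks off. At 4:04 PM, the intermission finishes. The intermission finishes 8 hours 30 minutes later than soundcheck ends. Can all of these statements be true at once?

The opening act starts at 1:34 PM − 250 min = 9:24 AM.
Soundcheck ends at 9:24 AM − 95 min = 7:49 AM.
The intermission ends at 7:49 AM + 510 min = 4:19 PM.
But the intermission is also said to end at 4:04 PM — a 15-minute conflict.

No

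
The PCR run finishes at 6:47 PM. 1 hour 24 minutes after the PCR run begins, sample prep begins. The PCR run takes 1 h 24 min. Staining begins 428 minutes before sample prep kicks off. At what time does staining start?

The PCR run starts at 6:47 PM − 84 min = 5:23 PM.
Sample prep starts at 5:23 PM + 84 min = 6:47 PM.
Staining starts at 6:47 PM − 428 min = 11:39 AM.

11:39 AM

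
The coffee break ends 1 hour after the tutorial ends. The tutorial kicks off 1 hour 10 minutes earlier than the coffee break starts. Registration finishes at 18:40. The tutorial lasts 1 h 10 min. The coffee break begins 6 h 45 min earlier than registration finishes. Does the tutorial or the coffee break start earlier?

the tutorial

The coffee break starts at 18:40 − 405 min = 11:55.
The tutorial starts at 11:55 − 70 min = 10:45.
The tutorial starts at 10:45 and the coffee break starts at 11:55, so the tutorial is first.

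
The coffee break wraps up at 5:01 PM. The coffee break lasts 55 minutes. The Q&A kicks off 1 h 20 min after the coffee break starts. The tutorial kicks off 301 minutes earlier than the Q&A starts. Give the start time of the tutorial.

12:25 PM

The coffee break starts at 5:01 PM − 55 min = 4:06 PM.
The Q&A starts at 4:06 PM + 80 min = 5:26 PM.
The tutorial starts at 5:26 PM − 301 min = 12:25 PM.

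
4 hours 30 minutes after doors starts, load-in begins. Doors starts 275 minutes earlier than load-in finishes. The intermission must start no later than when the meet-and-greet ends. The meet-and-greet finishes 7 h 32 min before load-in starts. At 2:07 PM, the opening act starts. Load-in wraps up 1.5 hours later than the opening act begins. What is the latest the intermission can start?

Load-in ends at 2:07 PM + 90 min = 3:37 PM.
Doors starts at 3:37 PM − 275 min = 11:02 AM.
Load-in starts at 11:02 AM + 270 min = 3:32 PM.
The meet-and-greet ends at 3:32 PM − 452 min = 8:00 AM.
The intermission is bounded by the meet-and-greet, so the latest it can start is 8:00 AM.

8:00 AM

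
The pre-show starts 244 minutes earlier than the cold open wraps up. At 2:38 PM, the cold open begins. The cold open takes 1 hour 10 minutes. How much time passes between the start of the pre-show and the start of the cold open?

2 h 54 min

The cold open ends at 2:38 PM + 70 min = 3:48 PM.
The pre-show starts at 3:48 PM − 244 min = 11:44 AM.
From 11:44 AM to 2:38 PM is 2 h 54 min.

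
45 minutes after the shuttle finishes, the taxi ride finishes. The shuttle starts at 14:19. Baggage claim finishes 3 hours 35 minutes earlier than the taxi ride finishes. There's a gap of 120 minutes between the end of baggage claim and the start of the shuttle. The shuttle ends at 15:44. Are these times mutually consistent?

The taxi ride ends at 15:44 + 45 min = 16:29.
Baggage claim ends at 16:29 − 215 min = 12:54.
The shuttle starts at 12:54 + 120 min = 14:54.
But the shuttle is also said to start at 14:19 — a 35-minute conflict.

No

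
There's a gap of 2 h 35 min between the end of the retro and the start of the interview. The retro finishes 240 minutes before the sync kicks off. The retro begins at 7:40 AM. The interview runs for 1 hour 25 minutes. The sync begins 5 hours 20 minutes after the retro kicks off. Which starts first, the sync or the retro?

The sync starts at 7:40 AM + 320 min = 1:00 PM.
The sync starts at 1:00 PM and the retro starts at 7:40 AM, so the retro is first.

the retro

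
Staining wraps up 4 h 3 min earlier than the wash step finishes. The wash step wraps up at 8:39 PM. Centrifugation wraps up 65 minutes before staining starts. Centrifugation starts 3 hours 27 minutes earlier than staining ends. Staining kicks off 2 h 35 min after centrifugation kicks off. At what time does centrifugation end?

Staining ends at 8:39 PM − 243 min = 4:36 PM.
Centrifugation starts at 4:36 PM − 207 min = 1:09 PM.
Staining starts at 1:09 PM + 155 min = 3:44 PM.
Centrifugation ends at 3:44 PM − 65 min = 2:39 PM.

2:39 PM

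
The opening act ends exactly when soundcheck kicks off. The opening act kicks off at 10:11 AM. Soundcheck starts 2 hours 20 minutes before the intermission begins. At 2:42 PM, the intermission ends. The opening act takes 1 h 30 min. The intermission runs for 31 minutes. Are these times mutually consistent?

No

The intermission starts at 2:42 PM − 31 min = 2:11 PM.
Soundcheck starts at 2:11 PM − 140 min = 11:51 AM.
So the opening act ends at 11:51 AM.
The opening act starts at 11:51 AM − 90 min = 10:21 AM.
But the opening act is also said to start at 10:11 AM — a 10-minute conflict.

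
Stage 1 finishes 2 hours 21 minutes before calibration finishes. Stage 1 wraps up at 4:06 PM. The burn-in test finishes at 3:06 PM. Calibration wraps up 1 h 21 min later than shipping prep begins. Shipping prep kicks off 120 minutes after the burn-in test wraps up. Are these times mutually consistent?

Yes

Shipping prep starts at 3:06 PM + 120 min = 5:06 PM.
Calibration ends at 5:06 PM + 81 min = 6:27 PM.
Stage 1 ends at 6:27 PM − 141 min = 4:06 PM.
That matches the stated 4:06 PM, so the schedule is consistent.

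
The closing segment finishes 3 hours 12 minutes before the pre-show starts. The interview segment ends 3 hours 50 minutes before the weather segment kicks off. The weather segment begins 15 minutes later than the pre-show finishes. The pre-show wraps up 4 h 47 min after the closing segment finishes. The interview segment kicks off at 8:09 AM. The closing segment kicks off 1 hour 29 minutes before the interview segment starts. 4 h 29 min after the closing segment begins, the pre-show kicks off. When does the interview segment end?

The closing segment starts at 8:09 AM − 89 min = 6:40 AM.
The pre-show starts at 6:40 AM + 269 min = 11:09 AM.
The closing segment ends at 11:09 AM − 192 min = 7:57 AM.
The pre-show ends at 7:57 AM + 287 min = 12:44 PM.
The weather segment starts at 12:44 PM + 15 min = 12:59 PM.
The interview segment ends at 12:59 PM − 230 min = 9:09 AM.

9:09 AM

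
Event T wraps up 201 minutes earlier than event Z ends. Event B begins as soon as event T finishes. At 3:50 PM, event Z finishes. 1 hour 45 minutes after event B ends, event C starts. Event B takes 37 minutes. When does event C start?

2:51 PM

Event T ends at 3:50 PM − 201 min = 12:29 PM.
So event B starts at 12:29 PM.
Event B ends at 12:29 PM + 37 min = 1:06 PM.
Event C starts at 1:06 PM + 105 min = 2:51 PM.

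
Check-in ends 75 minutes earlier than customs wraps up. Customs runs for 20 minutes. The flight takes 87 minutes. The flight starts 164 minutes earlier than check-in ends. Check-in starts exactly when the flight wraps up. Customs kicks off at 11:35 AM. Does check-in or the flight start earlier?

the flight

Customs ends at 11:35 AM + 20 min = 11:55 AM.
Check-in ends at 11:55 AM − 75 min = 10:40 AM.
The flight starts at 10:40 AM − 164 min = 7:56 AM.
The flight ends at 7:56 AM + 87 min = 9:23 AM.
So check-in starts at 9:23 AM.
Check-in starts at 9:23 AM and the flight starts at 7:56 AM, so the flight is first.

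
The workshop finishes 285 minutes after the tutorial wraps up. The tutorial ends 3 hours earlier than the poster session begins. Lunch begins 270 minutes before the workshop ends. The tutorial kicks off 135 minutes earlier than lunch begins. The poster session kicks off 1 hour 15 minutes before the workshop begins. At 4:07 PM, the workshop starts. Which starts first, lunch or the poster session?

lunch

The poster session starts at 4:07 PM − 75 min = 2:52 PM.
The tutorial ends at 2:52 PM − 180 min = 11:52 AM.
The workshop ends at 11:52 AM + 285 min = 4:37 PM.
Lunch starts at 4:37 PM − 270 min = 12:07 PM.
Lunch starts at 12:07 PM and the poster session starts at 2:52 PM, so lunch is first.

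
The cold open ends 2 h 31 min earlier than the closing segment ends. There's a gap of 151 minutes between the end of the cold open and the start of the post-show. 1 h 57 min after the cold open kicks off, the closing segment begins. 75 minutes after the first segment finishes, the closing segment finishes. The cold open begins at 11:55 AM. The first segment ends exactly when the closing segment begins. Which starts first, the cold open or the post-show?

The closing segment starts at 11:55 AM + 117 min = 1:52 PM.
So the first segment ends at 1:52 PM.
The closing segment ends at 1:52 PM + 75 min = 3:07 PM.
The cold open ends at 3:07 PM − 151 min = 12:36 PM.
The post-show starts at 12:36 PM + 151 min = 3:07 PM.
The cold open starts at 11:55 AM and the post-show starts at 3:07 PM, so the cold open is first.

the cold open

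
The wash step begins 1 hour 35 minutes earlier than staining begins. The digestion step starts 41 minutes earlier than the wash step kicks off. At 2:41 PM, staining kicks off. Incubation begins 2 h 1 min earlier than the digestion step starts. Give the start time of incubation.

The wash step starts at 2:41 PM − 95 min = 1:06 PM.
The digestion step starts at 1:06 PM − 41 min = 12:25 PM.
Incubation starts at 12:25 PM − 121 min = 10:24 AM.

10:24 AM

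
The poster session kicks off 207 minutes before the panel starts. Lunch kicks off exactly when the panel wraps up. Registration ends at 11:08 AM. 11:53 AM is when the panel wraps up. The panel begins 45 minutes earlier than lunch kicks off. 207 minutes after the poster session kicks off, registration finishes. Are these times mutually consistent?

Lunch starts at 11:53 AM.
The panel starts at 11:53 AM − 45 min = 11:08 AM.
The poster session starts at 11:08 AM − 207 min = 7:41 AM.
Registration ends at 7:41 AM + 207 min = 11:08 AM.
That matches the stated 11:08 AM, so the schedule is consistent.

Yes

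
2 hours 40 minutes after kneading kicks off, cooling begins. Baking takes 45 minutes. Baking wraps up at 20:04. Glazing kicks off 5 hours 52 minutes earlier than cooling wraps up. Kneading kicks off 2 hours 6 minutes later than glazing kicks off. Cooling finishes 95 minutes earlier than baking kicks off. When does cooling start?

16:38

Baking starts at 20:04 − 45 min = 19:19.
Cooling ends at 19:19 − 95 min = 17:44.
Glazing starts at 17:44 − 352 min = 11:52.
Kneading starts at 11:52 + 126 min = 13:58.
Cooling starts at 13:58 + 160 min = 16:38.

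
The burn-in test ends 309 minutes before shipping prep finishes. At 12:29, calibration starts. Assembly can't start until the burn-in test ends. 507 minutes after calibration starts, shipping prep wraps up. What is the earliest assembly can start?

Shipping prep ends at 12:29 + 507 min = 20:56.
The burn-in test ends at 20:56 − 309 min = 15:47.
Assembly is bounded by the burn-in test, so the earliest it can start is 15:47.

15:47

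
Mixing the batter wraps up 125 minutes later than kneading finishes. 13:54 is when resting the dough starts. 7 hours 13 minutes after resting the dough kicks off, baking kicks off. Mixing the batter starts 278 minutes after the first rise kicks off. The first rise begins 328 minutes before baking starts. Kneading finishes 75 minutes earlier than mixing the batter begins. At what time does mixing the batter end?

Baking starts at 13:54 + 433 min = 21:07.
The first rise starts at 21:07 − 328 min = 15:39.
Mixing the batter starts at 15:39 + 278 min = 20:17.
Kneading ends at 20:17 − 75 min = 19:02.
Mixing the batter ends at 19:02 + 125 min = 21:07.

21:07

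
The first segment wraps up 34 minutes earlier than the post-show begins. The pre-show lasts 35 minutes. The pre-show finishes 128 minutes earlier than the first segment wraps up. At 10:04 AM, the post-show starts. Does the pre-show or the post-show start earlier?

the pre-show

The first segment ends at 10:04 AM − 34 min = 9:30 AM.
The pre-show ends at 9:30 AM − 128 min = 7:22 AM.
The pre-show starts at 7:22 AM − 35 min = 6:47 AM.
The pre-show starts at 6:47 AM and the post-show starts at 10:04 AM, so the pre-show is first.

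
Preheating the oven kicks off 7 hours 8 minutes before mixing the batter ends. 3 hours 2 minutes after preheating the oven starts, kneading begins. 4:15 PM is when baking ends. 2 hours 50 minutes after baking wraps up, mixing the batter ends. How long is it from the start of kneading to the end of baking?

Mixing the batter ends at 4:15 PM + 170 min = 7:05 PM.
Preheating the oven starts at 7:05 PM − 428 min = 11:57 AM.
Kneading starts at 11:57 AM + 182 min = 2:59 PM.
From 2:59 PM to 4:15 PM is 76 minutes.

76 minutes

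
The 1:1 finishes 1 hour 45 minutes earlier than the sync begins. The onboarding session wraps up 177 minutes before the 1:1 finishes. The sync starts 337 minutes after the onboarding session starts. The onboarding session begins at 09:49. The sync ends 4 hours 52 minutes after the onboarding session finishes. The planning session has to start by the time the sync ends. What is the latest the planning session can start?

15:36

The sync starts at 09:49 + 337 min = 15:26.
The 1:1 ends at 15:26 − 105 min = 13:41.
The onboarding session ends at 13:41 − 177 min = 10:44.
The sync ends at 10:44 + 292 min = 15:36.
The planning session is bounded by the sync, so the latest it can start is 15:36.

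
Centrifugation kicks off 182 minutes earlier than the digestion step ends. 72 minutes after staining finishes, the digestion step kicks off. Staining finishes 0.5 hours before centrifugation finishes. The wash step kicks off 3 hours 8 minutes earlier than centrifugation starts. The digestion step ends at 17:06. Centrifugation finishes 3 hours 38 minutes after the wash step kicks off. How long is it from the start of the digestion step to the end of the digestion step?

Centrifugation starts at 17:06 − 182 min = 14:04.
The wash step starts at 14:04 − 188 min = 10:56.
Centrifugation ends at 10:56 + 218 min = 14:34.
Staining ends at 14:34 − 30 min = 14:04.
The digestion step starts at 14:04 + 72 min = 15:16.
From 15:16 to 17:06 is 110 minutes.

110 minutes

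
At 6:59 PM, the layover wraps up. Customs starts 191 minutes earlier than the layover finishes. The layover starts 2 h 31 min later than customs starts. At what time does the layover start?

Customs starts at 6:59 PM − 191 min = 3:48 PM.
The layover starts at 3:48 PM + 151 min = 6:19 PM.

6:19 PM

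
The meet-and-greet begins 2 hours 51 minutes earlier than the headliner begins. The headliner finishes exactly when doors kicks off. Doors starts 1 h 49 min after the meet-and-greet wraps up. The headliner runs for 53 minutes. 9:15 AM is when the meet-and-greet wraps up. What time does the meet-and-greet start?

Doors starts at 9:15 AM + 109 min = 11:04 AM.
So the headliner ends at 11:04 AM.
The headliner starts at 11:04 AM − 53 min = 10:11 AM.
The meet-and-greet starts at 10:11 AM − 171 min = 7:20 AM.

7:20 AM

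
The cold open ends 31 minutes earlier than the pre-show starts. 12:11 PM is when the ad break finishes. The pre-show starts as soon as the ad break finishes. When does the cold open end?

The pre-show starts at 12:11 PM.
The cold open ends at 12:11 PM − 31 min = 11:40 AM.

11:40 AM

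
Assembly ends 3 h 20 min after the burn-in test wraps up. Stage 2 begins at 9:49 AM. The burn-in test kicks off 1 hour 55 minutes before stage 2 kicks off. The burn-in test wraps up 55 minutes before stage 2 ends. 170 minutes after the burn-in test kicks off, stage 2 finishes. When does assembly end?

The burn-in test starts at 9:49 AM − 115 min = 7:54 AM.
Stage 2 ends at 7:54 AM + 170 min = 10:44 AM.
The burn-in test ends at 10:44 AM − 55 min = 9:49 AM.
Assembly ends at 9:49 AM + 200 min = 1:09 PM.

1:09 PM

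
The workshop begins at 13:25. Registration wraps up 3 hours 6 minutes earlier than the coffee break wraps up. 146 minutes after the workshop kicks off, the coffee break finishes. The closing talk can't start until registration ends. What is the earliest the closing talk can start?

The coffee break ends at 13:25 + 146 min = 15:51.
Registration ends at 15:51 − 186 min = 12:45.
The closing talk is bounded by registration, so the earliest it can start is 12:45.

12:45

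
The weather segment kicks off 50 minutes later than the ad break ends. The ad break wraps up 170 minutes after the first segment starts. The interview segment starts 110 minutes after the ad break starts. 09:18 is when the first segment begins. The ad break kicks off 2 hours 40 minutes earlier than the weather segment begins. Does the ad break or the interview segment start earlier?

The ad break ends at 09:18 + 170 min = 12:08.
The weather segment starts at 12:08 + 50 min = 12:58.
The ad break starts at 12:58 − 160 min = 10:18.
The interview segment starts at 10:18 + 110 min = 12:08.
The ad break starts at 10:18 and the interview segment starts at 12:08, so the ad break is first.

the ad break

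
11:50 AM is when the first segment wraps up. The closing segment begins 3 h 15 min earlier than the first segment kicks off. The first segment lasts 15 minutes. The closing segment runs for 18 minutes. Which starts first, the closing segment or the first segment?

the closing segment

The first segment starts at 11:50 AM − 15 min = 11:35 AM.
The closing segment starts at 11:35 AM − 195 min = 8:20 AM.
The closing segment starts at 8:20 AM and the first segment starts at 11:35 AM, so the closing segment is first.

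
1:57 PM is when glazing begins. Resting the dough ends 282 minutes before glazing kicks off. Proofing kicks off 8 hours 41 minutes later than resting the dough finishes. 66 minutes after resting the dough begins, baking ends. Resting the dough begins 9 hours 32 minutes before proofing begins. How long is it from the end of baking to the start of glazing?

Resting the dough ends at 1:57 PM − 282 min = 9:15 AM.
Proofing starts at 9:15 AM + 521 min = 5:56 PM.
Resting the dough starts at 5:56 PM − 572 min = 8:24 AM.
Baking ends at 8:24 AM + 66 min = 9:30 AM.
From 9:30 AM to 1:57 PM is 4 hours 27 minutes.

4 hours 27 minutes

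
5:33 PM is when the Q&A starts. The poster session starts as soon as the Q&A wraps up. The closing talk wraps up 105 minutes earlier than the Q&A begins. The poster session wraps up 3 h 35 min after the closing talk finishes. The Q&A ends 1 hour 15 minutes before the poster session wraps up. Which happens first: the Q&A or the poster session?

The closing talk ends at 5:33 PM − 105 min = 3:48 PM.
The poster session ends at 3:48 PM + 215 min = 7:23 PM.
The Q&A ends at 7:23 PM − 75 min = 6:08 PM.
So the poster session starts at 6:08 PM.
The Q&A starts at 5:33 PM and the poster session starts at 6:08 PM, so the Q&A is first.

the Q&A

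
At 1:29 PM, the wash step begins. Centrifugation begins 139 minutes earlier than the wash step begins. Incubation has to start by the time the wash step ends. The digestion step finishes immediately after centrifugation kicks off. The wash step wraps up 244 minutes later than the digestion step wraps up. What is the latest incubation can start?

3:14 PM

Centrifugation starts at 1:29 PM − 139 min = 11:10 AM.
So the digestion step ends at 11:10 AM.
The wash step ends at 11:10 AM + 244 min = 3:14 PM.
Incubation is bounded by the wash step, so the latest it can start is 3:14 PM.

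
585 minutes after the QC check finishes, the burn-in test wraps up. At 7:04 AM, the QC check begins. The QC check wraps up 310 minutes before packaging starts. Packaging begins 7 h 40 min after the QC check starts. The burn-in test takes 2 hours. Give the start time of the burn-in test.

5:19 PM

Packaging starts at 7:04 AM + 460 min = 2:44 PM.
The QC check ends at 2:44 PM − 310 min = 9:34 AM.
The burn-in test ends at 9:34 AM + 585 min = 7:19 PM.
The burn-in test starts at 7:19 PM − 120 min = 5:19 PM.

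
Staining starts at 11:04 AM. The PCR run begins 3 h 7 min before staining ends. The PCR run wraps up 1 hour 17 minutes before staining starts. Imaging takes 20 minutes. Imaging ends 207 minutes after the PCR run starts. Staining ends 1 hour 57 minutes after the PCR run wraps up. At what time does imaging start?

The PCR run ends at 11:04 AM − 77 min = 9:47 AM.
Staining ends at 9:47 AM + 117 min = 11:44 AM.
The PCR run starts at 11:44 AM − 187 min = 8:37 AM.
Imaging ends at 8:37 AM + 207 min = 12:04 PM.
Imaging starts at 12:04 PM − 20 min = 11:44 AM.

11:44 AM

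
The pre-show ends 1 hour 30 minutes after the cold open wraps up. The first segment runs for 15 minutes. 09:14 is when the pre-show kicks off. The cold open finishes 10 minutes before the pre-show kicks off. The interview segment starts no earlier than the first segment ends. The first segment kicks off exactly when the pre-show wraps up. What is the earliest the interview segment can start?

The cold open ends at 09:14 − 10 min = 09:04.
The pre-show ends at 09:04 + 90 min = 10:34.
So the first segment starts at 10:34.
The first segment ends at 10:34 + 15 min = 10:49.
The interview segment is bounded by the first segment, so the earliest it can start is 10:49.

10:49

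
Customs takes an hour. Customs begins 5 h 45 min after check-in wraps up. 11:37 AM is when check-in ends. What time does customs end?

Customs starts at 11:37 AM + 345 min = 5:22 PM.
Customs ends at 5:22 PM + 60 min = 6:22 PM.

6:22 PM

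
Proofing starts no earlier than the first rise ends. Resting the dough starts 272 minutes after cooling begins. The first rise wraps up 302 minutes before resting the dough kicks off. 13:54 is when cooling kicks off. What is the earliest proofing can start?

13:24

Resting the dough starts at 13:54 + 272 min = 18:26.
The first rise ends at 18:26 − 302 min = 13:24.
Proofing is bounded by the first rise, so the earliest it can start is 13:24.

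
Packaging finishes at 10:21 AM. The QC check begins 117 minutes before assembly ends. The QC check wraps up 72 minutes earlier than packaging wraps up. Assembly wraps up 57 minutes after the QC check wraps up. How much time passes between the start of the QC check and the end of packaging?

The QC check ends at 10:21 AM − 72 min = 9:09 AM.
Assembly ends at 9:09 AM + 57 min = 10:06 AM.
The QC check starts at 10:06 AM − 117 min = 8:09 AM.
From 8:09 AM to 10:21 AM is 132 minutes.

132 minutes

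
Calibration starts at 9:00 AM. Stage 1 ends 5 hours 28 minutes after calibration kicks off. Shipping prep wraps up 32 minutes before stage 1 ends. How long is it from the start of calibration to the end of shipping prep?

Stage 1 ends at 9:00 AM + 328 min = 2:28 PM.
Shipping prep ends at 2:28 PM − 32 min = 1:56 PM.
From 9:00 AM to 1:56 PM is 4 h 56 min.

4 h 56 min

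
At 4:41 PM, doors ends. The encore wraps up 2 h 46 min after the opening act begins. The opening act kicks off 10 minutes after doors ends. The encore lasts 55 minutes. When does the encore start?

The opening act starts at 4:41 PM + 10 min = 4:51 PM.
The encore ends at 4:51 PM + 166 min = 7:37 PM.
The encore starts at 7:37 PM − 55 min = 6:42 PM.

6:42 PM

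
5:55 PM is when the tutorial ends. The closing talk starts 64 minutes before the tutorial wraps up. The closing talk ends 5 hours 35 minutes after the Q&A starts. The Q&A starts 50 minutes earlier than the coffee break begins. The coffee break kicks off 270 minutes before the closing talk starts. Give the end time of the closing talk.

5:06 PM

The closing talk starts at 5:55 PM − 64 min = 4:51 PM.
The coffee break starts at 4:51 PM − 270 min = 12:21 PM.
The Q&A starts at 12:21 PM − 50 min = 11:31 AM.
The closing talk ends at 11:31 AM + 335 min = 5:06 PM.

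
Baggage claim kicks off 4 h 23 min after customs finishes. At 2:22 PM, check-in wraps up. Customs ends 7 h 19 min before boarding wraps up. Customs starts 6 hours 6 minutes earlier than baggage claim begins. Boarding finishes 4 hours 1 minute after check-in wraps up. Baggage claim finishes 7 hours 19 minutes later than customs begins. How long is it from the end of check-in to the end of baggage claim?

Boarding ends at 2:22 PM + 241 min = 6:23 PM.
Customs ends at 6:23 PM − 439 min = 11:04 AM.
Baggage claim starts at 11:04 AM + 263 min = 3:27 PM.
Customs starts at 3:27 PM − 366 min = 9:21 AM.
Baggage claim ends at 9:21 AM + 439 min = 4:40 PM.
From 2:22 PM to 4:40 PM is 2 h 18 min.

2 h 18 min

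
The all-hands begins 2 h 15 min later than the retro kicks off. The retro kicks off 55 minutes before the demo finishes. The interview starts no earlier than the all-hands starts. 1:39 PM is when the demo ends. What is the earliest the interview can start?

The retro starts at 1:39 PM − 55 min = 12:44 PM.
The all-hands starts at 12:44 PM + 135 min = 2:59 PM.
The interview is bounded by the all-hands, so the earliest it can start is 2:59 PM.

2:59 PM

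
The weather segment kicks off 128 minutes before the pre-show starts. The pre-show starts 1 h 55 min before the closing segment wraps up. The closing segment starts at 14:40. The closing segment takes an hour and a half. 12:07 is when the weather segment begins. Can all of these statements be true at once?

Yes

The closing segment ends at 14:40 + 90 min = 16:10.
The pre-show starts at 16:10 − 115 min = 14:15.
The weather segment starts at 14:15 − 128 min = 12:07.
That matches the stated 12:07, so the schedule is consistent.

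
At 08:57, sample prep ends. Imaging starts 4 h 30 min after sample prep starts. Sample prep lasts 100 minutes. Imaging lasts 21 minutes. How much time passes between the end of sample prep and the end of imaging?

Sample prep starts at 08:57 − 100 min = 07:17.
Imaging starts at 07:17 + 270 min = 11:47.
Imaging ends at 11:47 + 21 min = 12:08.
From 08:57 to 12:08 is 3 hours 11 minutes.

3 hours 11 minutes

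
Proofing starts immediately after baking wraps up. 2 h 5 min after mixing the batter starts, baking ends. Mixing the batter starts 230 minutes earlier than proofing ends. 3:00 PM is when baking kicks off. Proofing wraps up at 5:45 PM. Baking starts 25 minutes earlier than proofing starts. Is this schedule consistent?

No

Mixing the batter starts at 5:45 PM − 230 min = 1:55 PM.
Baking ends at 1:55 PM + 125 min = 4:00 PM.
So proofing starts at 4:00 PM.
Baking starts at 4:00 PM − 25 min = 3:35 PM.
But baking is also said to start at 3:00 PM — a 35-minute conflict.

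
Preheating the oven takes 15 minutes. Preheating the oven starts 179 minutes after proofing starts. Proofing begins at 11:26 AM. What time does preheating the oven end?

2:40 PM

Preheating the oven starts at 11:26 AM + 179 min = 2:25 PM.
Preheating the oven ends at 2:25 PM + 15 min = 2:40 PM.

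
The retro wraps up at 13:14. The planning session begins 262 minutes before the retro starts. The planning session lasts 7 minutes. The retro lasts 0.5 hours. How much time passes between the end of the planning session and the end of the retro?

The retro starts at 13:14 − 30 min = 12:44.
The planning session starts at 12:44 − 262 min = 08:22.
The planning session ends at 08:22 + 7 min = 08:29.
From 08:29 to 13:14 is 4 hours 45 minutes.

4 hours 45 minutes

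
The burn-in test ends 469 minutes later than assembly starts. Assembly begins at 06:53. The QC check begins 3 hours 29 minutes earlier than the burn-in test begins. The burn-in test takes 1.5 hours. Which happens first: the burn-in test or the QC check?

The burn-in test ends at 06:53 + 469 min = 14:42.
The burn-in test starts at 14:42 − 90 min = 13:12.
The QC check starts at 13:12 − 209 min = 09:43.
The burn-in test starts at 13:12 and the QC check starts at 09:43, so the QC check is first.

the QC check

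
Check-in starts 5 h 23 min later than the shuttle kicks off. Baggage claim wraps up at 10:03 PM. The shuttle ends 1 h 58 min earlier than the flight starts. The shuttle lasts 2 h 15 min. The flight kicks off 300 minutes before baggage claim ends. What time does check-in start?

6:13 PM

The flight starts at 10:03 PM − 300 min = 5:03 PM.
The shuttle ends at 5:03 PM − 118 min = 3:05 PM.
The shuttle starts at 3:05 PM − 135 min = 12:50 PM.
Check-in starts at 12:50 PM + 323 min = 6:13 PM.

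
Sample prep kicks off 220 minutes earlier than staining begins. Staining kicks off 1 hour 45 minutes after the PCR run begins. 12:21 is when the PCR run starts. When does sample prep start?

Staining starts at 12:21 + 105 min = 14:06.
Sample prep starts at 14:06 − 220 min = 10:26.

10:26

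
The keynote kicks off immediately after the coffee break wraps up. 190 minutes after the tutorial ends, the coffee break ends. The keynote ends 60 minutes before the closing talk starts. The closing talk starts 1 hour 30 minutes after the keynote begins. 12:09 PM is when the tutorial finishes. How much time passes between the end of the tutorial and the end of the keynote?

The coffee break ends at 12:09 PM + 190 min = 3:19 PM.
So the keynote starts at 3:19 PM.
The closing talk starts at 3:19 PM + 90 min = 4:49 PM.
The keynote ends at 4:49 PM − 60 min = 3:49 PM.
From 12:09 PM to 3:49 PM is 220 minutes.

220 minutes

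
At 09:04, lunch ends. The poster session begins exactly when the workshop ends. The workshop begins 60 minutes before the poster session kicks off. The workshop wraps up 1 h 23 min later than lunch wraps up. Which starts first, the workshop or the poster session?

The workshop ends at 09:04 + 83 min = 10:27.
So the poster session starts at 10:27.
The workshop starts at 10:27 − 60 min = 09:27.
The workshop starts at 09:27 and the poster session starts at 10:27, so the workshop is first.

the workshop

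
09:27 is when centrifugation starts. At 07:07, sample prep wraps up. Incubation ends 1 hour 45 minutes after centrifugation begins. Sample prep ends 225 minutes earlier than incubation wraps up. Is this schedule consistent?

Incubation ends at 09:27 + 105 min = 11:12.
Sample prep ends at 11:12 − 225 min = 07:27.
But sample prep is also said to end at 07:07 — a 20-minute conflict.

No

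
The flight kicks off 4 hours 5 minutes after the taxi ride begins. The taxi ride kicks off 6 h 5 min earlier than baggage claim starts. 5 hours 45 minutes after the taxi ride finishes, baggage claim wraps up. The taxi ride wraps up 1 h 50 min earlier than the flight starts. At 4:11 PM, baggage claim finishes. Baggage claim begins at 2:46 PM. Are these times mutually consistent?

The taxi ride starts at 2:46 PM − 365 min = 8:41 AM.
The flight starts at 8:41 AM + 245 min = 12:46 PM.
The taxi ride ends at 12:46 PM − 110 min = 10:56 AM.
Baggage claim ends at 10:56 AM + 345 min = 4:41 PM.
But baggage claim is also said to end at 4:11 PM — a 30-minute conflict.

No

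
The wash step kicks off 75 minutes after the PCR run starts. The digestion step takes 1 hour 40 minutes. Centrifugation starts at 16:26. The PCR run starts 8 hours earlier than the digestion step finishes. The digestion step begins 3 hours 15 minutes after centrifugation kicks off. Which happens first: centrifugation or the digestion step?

centrifugation

The digestion step starts at 16:26 + 195 min = 19:41.
Centrifugation starts at 16:26 and the digestion step starts at 19:41, so centrifugation is first.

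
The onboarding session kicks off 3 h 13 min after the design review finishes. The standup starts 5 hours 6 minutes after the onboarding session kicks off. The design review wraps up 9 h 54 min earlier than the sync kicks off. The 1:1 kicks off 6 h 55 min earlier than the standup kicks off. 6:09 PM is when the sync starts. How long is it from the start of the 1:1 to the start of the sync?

The design review ends at 6:09 PM − 594 min = 8:15 AM.
The onboarding session starts at 8:15 AM + 193 min = 11:28 AM.
The standup starts at 11:28 AM + 306 min = 4:34 PM.
The 1:1 starts at 4:34 PM − 415 min = 9:39 AM.
From 9:39 AM to 6:09 PM is 8 h 30 min.

8 h 30 min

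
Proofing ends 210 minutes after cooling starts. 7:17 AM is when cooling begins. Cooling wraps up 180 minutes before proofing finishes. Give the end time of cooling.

Proofing ends at 7:17 AM + 210 min = 10:47 AM.
Cooling ends at 10:47 AM − 180 min = 7:47 AM.

7:47 AM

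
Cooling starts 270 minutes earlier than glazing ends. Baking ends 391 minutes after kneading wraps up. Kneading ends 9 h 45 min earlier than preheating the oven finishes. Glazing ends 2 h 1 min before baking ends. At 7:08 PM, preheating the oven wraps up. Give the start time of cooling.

9:23 AM

Kneading ends at 7:08 PM − 585 min = 9:23 AM.
Baking ends at 9:23 AM + 391 min = 3:54 PM.
Glazing ends at 3:54 PM − 121 min = 1:53 PM.
Cooling starts at 1:53 PM − 270 min = 9:23 AM.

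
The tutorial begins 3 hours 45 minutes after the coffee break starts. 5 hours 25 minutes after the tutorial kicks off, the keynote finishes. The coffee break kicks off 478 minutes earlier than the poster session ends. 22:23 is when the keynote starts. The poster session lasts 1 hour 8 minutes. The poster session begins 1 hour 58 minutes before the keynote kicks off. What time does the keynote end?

22:45

The poster session starts at 22:23 − 118 min = 20:25.
The poster session ends at 20:25 + 68 min = 21:33.
The coffee break starts at 21:33 − 478 min = 13:35.
The tutorial starts at 13:35 + 225 min = 17:20.
The keynote ends at 17:20 + 325 min = 22:45.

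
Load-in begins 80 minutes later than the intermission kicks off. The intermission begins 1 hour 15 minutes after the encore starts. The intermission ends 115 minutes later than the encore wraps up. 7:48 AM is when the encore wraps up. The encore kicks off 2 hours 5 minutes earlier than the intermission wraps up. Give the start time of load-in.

The intermission ends at 7:48 AM + 115 min = 9:43 AM.
The encore starts at 9:43 AM − 125 min = 7:38 AM.
The intermission starts at 7:38 AM + 75 min = 8:53 AM.
Load-in starts at 8:53 AM + 80 min = 10:13 AM.

10:13 AM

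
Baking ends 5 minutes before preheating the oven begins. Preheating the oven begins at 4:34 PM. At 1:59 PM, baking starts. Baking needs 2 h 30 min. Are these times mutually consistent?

Yes

Baking ends at 4:34 PM − 5 min = 4:29 PM.
Baking starts at 4:29 PM − 150 min = 1:59 PM.
That matches the stated 1:59 PM, so the schedule is consistent.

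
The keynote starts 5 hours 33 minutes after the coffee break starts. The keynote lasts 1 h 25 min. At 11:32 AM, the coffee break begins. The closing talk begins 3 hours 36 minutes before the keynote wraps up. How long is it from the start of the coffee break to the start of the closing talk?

3 h 22 min

The keynote starts at 11:32 AM + 333 min = 5:05 PM.
The keynote ends at 5:05 PM + 85 min = 6:30 PM.
The closing talk starts at 6:30 PM − 216 min = 2:54 PM.
From 11:32 AM to 2:54 PM is 3 h 22 min.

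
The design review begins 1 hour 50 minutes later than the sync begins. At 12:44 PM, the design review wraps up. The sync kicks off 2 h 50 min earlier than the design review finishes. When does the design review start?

The sync starts at 12:44 PM − 170 min = 9:54 AM.
The design review starts at 9:54 AM + 110 min = 11:44 AM.

11:44 AM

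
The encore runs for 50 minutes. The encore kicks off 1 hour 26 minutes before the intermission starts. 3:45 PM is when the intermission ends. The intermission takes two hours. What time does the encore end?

The intermission starts at 3:45 PM − 120 min = 1:45 PM.
The encore starts at 1:45 PM − 86 min = 12:19 PM.
The encore ends at 12:19 PM + 50 min = 1:09 PM.

1:09 PM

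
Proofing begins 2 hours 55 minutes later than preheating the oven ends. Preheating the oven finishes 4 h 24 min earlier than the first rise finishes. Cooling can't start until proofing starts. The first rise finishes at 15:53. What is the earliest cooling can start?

Preheating the oven ends at 15:53 − 264 min = 11:29.
Proofing starts at 11:29 + 175 min = 14:24.
Cooling is bounded by proofing, so the earliest it can start is 14:24.

14:24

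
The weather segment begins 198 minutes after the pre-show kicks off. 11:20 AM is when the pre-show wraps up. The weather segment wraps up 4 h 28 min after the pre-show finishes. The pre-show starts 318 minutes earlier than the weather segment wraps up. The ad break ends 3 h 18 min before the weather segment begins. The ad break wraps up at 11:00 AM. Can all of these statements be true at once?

No

The weather segment ends at 11:20 AM + 268 min = 3:48 PM.
The pre-show starts at 3:48 PM − 318 min = 10:30 AM.
The weather segment starts at 10:30 AM + 198 min = 1:48 PM.
The ad break ends at 1:48 PM − 198 min = 10:30 AM.
But the ad break is also said to end at 11:00 AM — a 30-minute conflict.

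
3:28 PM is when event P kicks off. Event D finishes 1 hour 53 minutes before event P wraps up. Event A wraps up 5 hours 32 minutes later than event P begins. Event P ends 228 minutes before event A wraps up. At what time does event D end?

Event A ends at 3:28 PM + 332 min = 9:00 PM.
Event P ends at 9:00 PM − 228 min = 5:12 PM.
Event D ends at 5:12 PM − 113 min = 3:19 PM.

3:19 PM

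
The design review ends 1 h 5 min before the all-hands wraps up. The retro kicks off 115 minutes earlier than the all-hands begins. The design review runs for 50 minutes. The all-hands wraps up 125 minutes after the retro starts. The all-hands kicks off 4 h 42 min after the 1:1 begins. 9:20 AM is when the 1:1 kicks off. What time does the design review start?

The all-hands starts at 9:20 AM + 282 min = 2:02 PM.
The retro starts at 2:02 PM − 115 min = 12:07 PM.
The all-hands ends at 12:07 PM + 125 min = 2:12 PM.
The design review ends at 2:12 PM − 65 min = 1:07 PM.
The design review starts at 1:07 PM − 50 min = 12:17 PM.

12:17 PM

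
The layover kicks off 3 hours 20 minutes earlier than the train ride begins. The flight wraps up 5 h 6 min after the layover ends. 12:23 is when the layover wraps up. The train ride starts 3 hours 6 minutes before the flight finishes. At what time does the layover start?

11:03

The flight ends at 12:23 + 306 min = 17:29.
The train ride starts at 17:29 − 186 min = 14:23.
The layover starts at 14:23 − 200 min = 11:03.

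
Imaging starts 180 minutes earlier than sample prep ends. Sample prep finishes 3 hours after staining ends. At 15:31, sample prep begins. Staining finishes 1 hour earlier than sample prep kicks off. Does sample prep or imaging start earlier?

imaging

Staining ends at 15:31 − 60 min = 14:31.
Sample prep ends at 14:31 + 180 min = 17:31.
Imaging starts at 17:31 − 180 min = 14:31.
Sample prep starts at 15:31 and imaging starts at 14:31, so imaging is first.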